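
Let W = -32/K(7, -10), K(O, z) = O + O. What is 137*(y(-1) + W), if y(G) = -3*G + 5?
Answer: 5480/7 ≈ 782.86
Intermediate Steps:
K(O, z) = 2*O
y(G) = 5 - 3*G
W = -16/7 (W = -32/(2*7) = -32/14 = -32*1/14 = -16/7 ≈ -2.2857)
137*(y(-1) + W) = 137*((5 - 3*(-1)) - 16/7) = 137*((5 + 3) - 16/7) = 137*(8 - 16/7) = 137*(40/7) = 5480/7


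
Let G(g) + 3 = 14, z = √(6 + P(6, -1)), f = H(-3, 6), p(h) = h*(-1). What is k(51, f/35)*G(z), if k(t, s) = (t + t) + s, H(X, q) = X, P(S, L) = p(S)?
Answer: 39237/35 ≈ 1121.1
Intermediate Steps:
p(h) = -h
P(S, L) = -S
f = -3
k(t, s) = s + 2*t (k(t, s) = 2*t + s = s + 2*t)
z = 0 (z = √(6 - 1*6) = √(6 - 6) = √0 = 0)
G(g) = 11 (G(g) = -3 + 14 = 11)
k(51, f/35)*G(z) = (-3/35 + 2*51)*11 = (-3*1/35 + 102)*11 = (-3/35 + 102)*11 = (3567/35)*11 = 39237/35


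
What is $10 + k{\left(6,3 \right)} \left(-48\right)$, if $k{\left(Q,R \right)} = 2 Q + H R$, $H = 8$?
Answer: $-1718$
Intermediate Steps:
$k{\left(Q,R \right)} = 2 Q + 8 R$
$10 + k{\left(6,3 \right)} \left(-48\right) = 10 + \left(2 \cdot 6 + 8 \cdot 3\right) \left(-48\right) = 10 + \left(12 + 24\right) \left(-48\right) = 10 + 36 \left(-48\right) = 10 - 1728 = -1718$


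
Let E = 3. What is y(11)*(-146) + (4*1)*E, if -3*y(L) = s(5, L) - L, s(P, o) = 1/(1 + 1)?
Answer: -499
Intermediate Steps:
s(P, o) = ½ (s(P, o) = 1/2 = ½)
y(L) = -⅙ + L/3 (y(L) = -(½ - L)/3 = -⅙ + L/3)
y(11)*(-146) + (4*1)*E = (-⅙ + (⅓)*11)*(-146) + (4*1)*3 = (-⅙ + 11/3)*(-146) + 4*3 = (7/2)*(-146) + 12 = -511 + 12 = -499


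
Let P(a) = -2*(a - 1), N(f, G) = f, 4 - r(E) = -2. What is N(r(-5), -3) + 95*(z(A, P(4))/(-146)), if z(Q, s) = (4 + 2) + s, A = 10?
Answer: 6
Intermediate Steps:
r(E) = 6 (r(E) = 4 - 1*(-2) = 4 + 2 = 6)
P(a) = 2 - 2*a (P(a) = -2*(-1 + a) = 2 - 2*a)
z(Q, s) = 6 + s
N(r(-5), -3) + 95*(z(A, P(4))/(-146)) = 6 + 95*((6 + (2 - 2*4))/(-146)) = 6 + 95*((6 + (2 - 8))*(-1/146)) = 6 + 95*((6 - 6)*(-1/146)) = 6 + 95*(0*(-1/146)) = 6 + 95*0 = 6 + 0 = 6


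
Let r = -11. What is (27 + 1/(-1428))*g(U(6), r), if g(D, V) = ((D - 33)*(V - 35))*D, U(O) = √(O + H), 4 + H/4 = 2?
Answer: 886765/357 + 9754415*I*√2/238 ≈ 2483.9 + 57961.0*I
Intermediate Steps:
H = -8 (H = -16 + 4*2 = -16 + 8 = -8)
U(O) = √(-8 + O) (U(O) = √(O - 8) = √(-8 + O))
g(D, V) = D*(-35 + V)*(-33 + D) (g(D, V) = ((-33 + D)*(-35 + V))*D = ((-35 + V)*(-33 + D))*D = D*(-35 + V)*(-33 + D))
(27 + 1/(-1428))*g(U(6), r) = (27 + 1/(-1428))*(√(-8 + 6)*(1155 - 35*√(-8 + 6) - 33*(-11) + √(-8 + 6)*(-11))) = (27 - 1/1428)*(√(-2)*(1155 - 35*I*√2 + 363 + √(-2)*(-11))) = 38555*((I*√2)*(1155 - 35*I*√2 + 363 + (I*√2)*(-11)))/1428 = 38555*((I*√2)*(1155 - 35*I*√2 + 363 - 11*I*√2))/1428 = 38555*((I*√2)*(1518 - 46*I*√2))/1428 = 38555*(I*√2*(1518 - 46*I*√2))/1428 = 38555*I*√2*(1518 - 46*I*√2)/1428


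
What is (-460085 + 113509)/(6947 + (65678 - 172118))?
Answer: 346576/99493 ≈ 3.4834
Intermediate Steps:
(-460085 + 113509)/(6947 + (65678 - 172118)) = -346576/(6947 - 106440) = -346576/(-99493) = -346576*(-1/99493) = 346576/99493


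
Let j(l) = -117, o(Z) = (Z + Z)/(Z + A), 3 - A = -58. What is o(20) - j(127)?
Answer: 9517/81 ≈ 117.49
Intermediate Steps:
A = 61 (A = 3 - 1*(-58) = 3 + 58 = 61)
o(Z) = 2*Z/(61 + Z) (o(Z) = (Z + Z)/(Z + 61) = (2*Z)/(61 + Z) = 2*Z/(61 + Z))
o(20) - j(127) = 2*20/(61 + 20) - 1*(-117) = 2*20/81 + 117 = 2*20*(1/81) + 117 = 40/81 + 117 = 9517/81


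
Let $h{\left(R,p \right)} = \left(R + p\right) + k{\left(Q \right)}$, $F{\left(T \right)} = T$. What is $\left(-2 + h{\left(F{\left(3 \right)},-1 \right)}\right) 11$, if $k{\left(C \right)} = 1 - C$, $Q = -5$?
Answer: $66$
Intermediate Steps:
$h{\left(R,p \right)} = 6 + R + p$ ($h{\left(R,p \right)} = \left(R + p\right) + \left(1 - -5\right) = \left(R + p\right) + \left(1 + 5\right) = \left(R + p\right) + 6 = 6 + R + p$)
$\left(-2 + h{\left(F{\left(3 \right)},-1 \right)}\right) 11 = \left(-2 + \left(6 + 3 - 1\right)\right) 11 = \left(-2 + 8\right) 11 = 6 \cdot 11 = 66$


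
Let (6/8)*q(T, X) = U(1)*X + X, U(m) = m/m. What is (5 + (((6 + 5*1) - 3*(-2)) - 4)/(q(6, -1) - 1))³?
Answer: 4096/1331 ≈ 3.0774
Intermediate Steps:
U(m) = 1
q(T, X) = 8*X/3 (q(T, X) = 4*(1*X + X)/3 = 4*(X + X)/3 = 4*(2*X)/3 = 8*X/3)
(5 + (((6 + 5*1) - 3*(-2)) - 4)/(q(6, -1) - 1))³ = (5 + (((6 + 5*1) - 3*(-2)) - 4)/((8/3)*(-1) - 1))³ = (5 + (((6 + 5) + 6) - 4)/(-8/3 - 1))³ = (5 + ((11 + 6) - 4)/(-11/3))³ = (5 + (17 - 4)*(-3/11))³ = (5 + 13*(-3/11))³ = (5 - 39/11)³ = (16/11)³ = 4096/1331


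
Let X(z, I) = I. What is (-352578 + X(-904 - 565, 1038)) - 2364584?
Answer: -2716124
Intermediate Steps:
(-352578 + X(-904 - 565, 1038)) - 2364584 = (-352578 + 1038) - 2364584 = -351540 - 2364584 = -2716124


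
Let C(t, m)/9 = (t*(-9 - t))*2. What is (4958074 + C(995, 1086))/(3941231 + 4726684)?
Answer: -13023566/8667915 ≈ -1.5025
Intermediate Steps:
C(t, m) = 18*t*(-9 - t) (C(t, m) = 9*((t*(-9 - t))*2) = 9*(2*t*(-9 - t)) = 18*t*(-9 - t))
(4958074 + C(995, 1086))/(3941231 + 4726684) = (4958074 - 18*995*(9 + 995))/(3941231 + 4726684) = (4958074 - 18*995*1004)/8667915 = (4958074 - 17981640)*(1/8667915) = -13023566*1/8667915 = -13023566/8667915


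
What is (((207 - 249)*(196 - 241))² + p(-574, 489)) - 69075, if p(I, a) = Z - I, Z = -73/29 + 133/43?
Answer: 4368988671/1247 ≈ 3.5036e+6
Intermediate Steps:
Z = 718/1247 (Z = -73*1/29 + 133*(1/43) = -73/29 + 133/43 = 718/1247 ≈ 0.57578)
p(I, a) = 718/1247 - I
(((207 - 249)*(196 - 241))² + p(-574, 489)) - 69075 = (((207 - 249)*(196 - 241))² + (718/1247 - 1*(-574))) - 69075 = ((-42*(-45))² + (718/1247 + 574)) - 69075 = (1890² + 716496/1247) - 69075 = (3572100 + 716496/1247) - 69075 = 4455125196/1247 - 69075 = 4368988671/1247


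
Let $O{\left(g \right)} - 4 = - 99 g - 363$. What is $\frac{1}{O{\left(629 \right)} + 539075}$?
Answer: $\frac{1}{476445} \approx 2.0989 \cdot 10^{-6}$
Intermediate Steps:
$O{\left(g \right)} = -359 - 99 g$ ($O{\left(g \right)} = 4 - \left(363 + 99 g\right) = -359 - 99 g$)
$\frac{1}{O{\left(629 \right)} + 539075} = \frac{1}{\left(-359 - 62271\right) + 539075} = \frac{1}{-62630 + 539075} = \frac{1}{476445}$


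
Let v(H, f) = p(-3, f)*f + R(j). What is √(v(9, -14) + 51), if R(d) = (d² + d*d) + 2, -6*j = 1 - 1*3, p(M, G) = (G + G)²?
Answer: I*√98305/3 ≈ 104.51*I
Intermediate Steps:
p(M, G) = 4*G² (p(M, G) = (2*G)² = 4*G²)
j = ⅓ (j = -(1 - 1*3)/6 = -(1 - 3)/6 = -⅙*(-2) = ⅓ ≈ 0.33333)
R(d) = 2 + 2*d² (R(d) = (d² + d²) + 2 = 2*d² + 2 = 2 + 2*d²)
v(H, f) = 20/9 + 4*f³ (v(H, f) = (4*f²)*f + (2 + 2*(⅓)²) = 4*f³ + (2 + 2*(⅑)) = 4*f³ + (2 + 2/9) = 4*f³ + 20/9 = 20/9 + 4*f³)
√(v(9, -14) + 51) = √((20/9 + 4*(-14)³) + 51) = √((20/9 + 4*(-2744)) + 51) = √((20/9 - 10976) + 51) = √(-98764/9 + 51) = √(-98305/9) = I*√98305/3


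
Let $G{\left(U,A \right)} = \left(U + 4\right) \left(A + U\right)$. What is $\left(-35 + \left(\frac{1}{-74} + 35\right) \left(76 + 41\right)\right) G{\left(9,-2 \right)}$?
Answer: $\frac{27329393}{74} \approx 3.6932 \cdot 10^{5}$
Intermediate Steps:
$G{\left(U,A \right)} = \left(4 + U\right) \left(A + U\right)$
$\left(-35 + \left(\frac{1}{-74} + 35\right) \left(76 + 41\right)\right) G{\left(9,-2 \right)} = \left(-35 + \left(\frac{1}{-74} + 35\right) \left(76 + 41\right)\right) \left(9^{2} + 4 \left(-2\right) + 4 \cdot 9 - 18\right) = \left(-35 + \left(- \frac{1}{74} + 35\right) 117\right) \left(81 - 8 + 36 - 18\right) = \left(-35 + \frac{2589}{74} \cdot 117\right) 91 = \left(-35 + \frac{302913}{74}\right) 91 = \frac{300323}{74} \cdot 91 = \frac{27329393}{74}$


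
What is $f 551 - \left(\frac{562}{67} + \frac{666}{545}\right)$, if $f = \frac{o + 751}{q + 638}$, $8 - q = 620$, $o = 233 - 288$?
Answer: $\frac{6997116364}{474695} \approx 14740.0$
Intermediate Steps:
$o = -55$ ($o = 233 - 288 = -55$)
$q = -612$ ($q = 8 - 620 = -612$)
$f = \frac{348}{13}$ ($f = \frac{-55 + 751}{-612 + 638} = \frac{696}{26} = 696 \cdot \frac{1}{26} = \frac{348}{13} \approx 26.769$)
$f 551 - \left(\frac{562}{67} + \frac{666}{545}\right) = \frac{348}{13} \cdot 551 - \left(\frac{562}{67} + \frac{666}{545}\right) = \frac{191748}{13} - \frac{350912}{36515} = \frac{6997116364}{474695}$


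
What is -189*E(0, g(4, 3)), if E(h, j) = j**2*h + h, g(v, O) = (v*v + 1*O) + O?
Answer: 0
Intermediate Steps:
g(v, O) = v**2 + 2*O (g(v, O) = (v**2 + O) + O = (O + v**2) + O = v**2 + 2*O)
E(h, j) = h + h*j**2 (E(h, j) = h*j**2 + h = h + h*j**2)
-189*E(0, g(4, 3)) = -0*(1 + (4**2 + 2*3)**2) = -0*(1 + (16 + 6)**2) = -0*(1 + 22**2) = -0*(1 + 484) = -0*485 = -189*0 = 0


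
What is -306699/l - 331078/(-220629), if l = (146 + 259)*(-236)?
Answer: 11034569879/2343079980 ≈ 4.7094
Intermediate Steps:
l = -95580 (l = 405*(-236) = -95580)
-306699/l - 331078/(-220629) = -306699/(-95580) - 331078/(-220629) = -306699*(-1/95580) - 331078*(-1/220629) = 102233/31860 + 331078/220629 = 11034569879/2343079980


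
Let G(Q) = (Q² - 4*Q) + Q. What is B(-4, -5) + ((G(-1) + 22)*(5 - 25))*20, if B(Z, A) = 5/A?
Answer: -10401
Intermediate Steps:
G(Q) = Q² - 3*Q
B(-4, -5) + ((G(-1) + 22)*(5 - 25))*20 = 5/(-5) + ((-(-3 - 1) + 22)*(5 - 25))*20 = 5*(-⅕) + ((-1*(-4) + 22)*(-20))*20 = -1 + ((4 + 22)*(-20))*20 = -1 + (26*(-20))*20 = -1 - 520*20 = -1 - 10400 = -10401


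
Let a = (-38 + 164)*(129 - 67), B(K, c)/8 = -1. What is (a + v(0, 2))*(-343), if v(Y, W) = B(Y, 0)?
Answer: -2676772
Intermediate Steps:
B(K, c) = -8 (B(K, c) = 8*(-1) = -8)
v(Y, W) = -8
a = 7812 (a = 126*62 = 7812)
(a + v(0, 2))*(-343) = (7812 - 8)*(-343) = 7804*(-343) = -2676772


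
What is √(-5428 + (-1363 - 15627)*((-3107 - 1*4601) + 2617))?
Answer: √86490662 ≈ 9300.0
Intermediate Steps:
√(-5428 + (-1363 - 15627)*((-3107 - 1*4601) + 2617)) = √(-5428 - 16990*((-3107 - 4601) + 2617)) = √(-5428 - 16990*(-7708 + 2617)) = √(-5428 - 16990*(-5091)) = √(-5428 + 86496090) = √86490662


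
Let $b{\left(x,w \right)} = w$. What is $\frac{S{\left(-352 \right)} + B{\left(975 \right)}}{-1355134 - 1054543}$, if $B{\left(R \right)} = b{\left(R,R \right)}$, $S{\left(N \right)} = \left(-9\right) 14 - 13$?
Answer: $- \frac{836}{2409677} \approx -0.00034693$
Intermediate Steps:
$S{\left(N \right)} = -139$ ($S{\left(N \right)} = -126 - 13 = -139$)
$B{\left(R \right)} = R$
$\frac{S{\left(-352 \right)} + B{\left(975 \right)}}{-1355134 - 1054543} = \frac{-139 + 975}{-1355134 - 1054543} = \frac{836}{-2409677} = 836 \left(- \frac{1}{2409677}\right) = - \frac{836}{2409677}$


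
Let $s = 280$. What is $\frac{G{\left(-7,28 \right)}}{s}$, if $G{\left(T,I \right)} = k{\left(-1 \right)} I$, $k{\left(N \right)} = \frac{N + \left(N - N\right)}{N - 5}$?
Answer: $\frac{1}{60} \approx 0.016667$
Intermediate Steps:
$k{\left(N \right)} = \frac{N}{-5 + N}$ ($k{\left(N \right)} = \frac{N + 0}{-5 + N} = \frac{N}{-5 + N}$)
$G{\left(T,I \right)} = \frac{I}{6}$ ($G{\left(T,I \right)} = - \frac{1}{-5 - 1} I = - \frac{1}{-6} I = \left(-1\right) \left(- \frac{1}{6}\right) I = \frac{I}{6}$)
$\frac{G{\left(-7,28 \right)}}{s} = \frac{\frac{1}{6} \cdot 28}{280} = \frac{14}{3} \cdot \frac{1}{280} = \frac{1}{60}$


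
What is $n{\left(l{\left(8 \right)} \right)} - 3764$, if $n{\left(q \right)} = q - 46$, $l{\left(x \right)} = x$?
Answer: $-3802$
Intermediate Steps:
$n{\left(q \right)} = -46 + q$
$n{\left(l{\left(8 \right)} \right)} - 3764 = \left(-46 + 8\right) - 3764 = -38 - 3764 = -3802$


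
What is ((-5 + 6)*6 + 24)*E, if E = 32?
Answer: 960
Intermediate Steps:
((-5 + 6)*6 + 24)*E = ((-5 + 6)*6 + 24)*32 = (1*6 + 24)*32 = (6 + 24)*32 = 30*32 = 960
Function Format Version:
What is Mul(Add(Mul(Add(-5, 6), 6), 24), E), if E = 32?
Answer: 960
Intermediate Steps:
Mul(Add(Mul(Add(-5, 6), 6), 24), E) = Mul(Add(Mul(Add(-5, 6), 6), 24), 32) = Mul(Add(Mul(1, 6), 24), 32) = Mul(Add(6, 24), 32) = Mul(30, 32) = 960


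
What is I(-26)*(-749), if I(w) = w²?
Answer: -506324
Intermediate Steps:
I(-26)*(-749) = (-26)²*(-749) = 676*(-749) = -506324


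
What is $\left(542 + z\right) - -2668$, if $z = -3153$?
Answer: $57$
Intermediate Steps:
$\left(542 + z\right) - -2668 = \left(542 - 3153\right) - -2668 = -2611 + 2668 = 57$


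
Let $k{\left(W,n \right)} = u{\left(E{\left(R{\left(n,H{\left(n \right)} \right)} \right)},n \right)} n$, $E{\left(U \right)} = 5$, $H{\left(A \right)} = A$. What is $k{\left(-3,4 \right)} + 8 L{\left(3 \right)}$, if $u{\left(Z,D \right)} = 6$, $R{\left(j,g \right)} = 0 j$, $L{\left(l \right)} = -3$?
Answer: $0$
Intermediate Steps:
$R{\left(j,g \right)} = 0$
$k{\left(W,n \right)} = 6 n$
$k{\left(-3,4 \right)} + 8 L{\left(3 \right)} = 6 \cdot 4 + 8 \left(-3\right) = 24 - 24 = 0$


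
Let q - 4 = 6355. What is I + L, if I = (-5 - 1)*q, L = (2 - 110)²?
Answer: -26490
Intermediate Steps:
q = 6359 (q = 4 + 6355 = 6359)
L = 11664 (L = (-108)² = 11664)
I = -38154 (I = (-5 - 1)*6359 = -6*6359 = -38154)
I + L = -38154 + 11664 = -26490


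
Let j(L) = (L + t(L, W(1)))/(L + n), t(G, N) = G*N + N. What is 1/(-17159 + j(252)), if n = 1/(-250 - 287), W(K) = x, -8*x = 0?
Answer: -135323/2321872033 ≈ -5.8282e-5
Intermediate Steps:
x = 0 (x = -⅛*0 = 0)
W(K) = 0
n = -1/537 (n = 1/(-537) = -1/537 ≈ -0.0018622)
t(G, N) = N + G*N
j(L) = L/(-1/537 + L) (j(L) = (L + 0*(1 + L))/(L - 1/537) = (L + 0)/(-1/537 + L) = L/(-1/537 + L))
1/(-17159 + j(252)) = 1/(-17159 + 537*252/(-1 + 537*252)) = 1/(-17159 + 537*252/(-1 + 135324)) = 1/(-17159 + 537*252/135323) = 1/(-17159 + 537*252*(1/135323)) = 1/(-17159 + 135324/135323) = 1/(-2321872033/135323) = -135323/2321872033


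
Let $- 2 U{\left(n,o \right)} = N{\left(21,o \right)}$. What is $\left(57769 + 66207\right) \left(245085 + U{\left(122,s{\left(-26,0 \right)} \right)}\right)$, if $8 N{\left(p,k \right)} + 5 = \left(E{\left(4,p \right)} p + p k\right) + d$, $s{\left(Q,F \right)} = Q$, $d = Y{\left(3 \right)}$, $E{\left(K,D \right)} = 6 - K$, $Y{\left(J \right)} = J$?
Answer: $30388578701$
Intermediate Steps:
$d = 3$
$N{\left(p,k \right)} = - \frac{1}{4} + \frac{p}{4} + \frac{k p}{8}$ ($N{\left(p,k \right)} = - \frac{5}{8} + \frac{\left(\left(6 - 4\right) p + p k\right) + 3}{8} = - \frac{5}{8} + \frac{\left(\left(6 - 4\right) p + k p\right) + 3}{8} = - \frac{5}{8} + \frac{\left(2 p + k p\right) + 3}{8} = - \frac{5}{8} + \frac{3 + 2 p + k p}{8} = - \frac{5}{8} + \left(\frac{3}{8} + \frac{p}{4} + \frac{k p}{8}\right) = - \frac{1}{4} + \frac{p}{4} + \frac{k p}{8}$)
$U{\left(n,o \right)} = - \frac{5}{2} - \frac{21 o}{16}$ ($U{\left(n,o \right)} = - \frac{- \frac{1}{4} + \frac{1}{4} \cdot 21 + \frac{1}{8} o 21}{2} = - \frac{- \frac{1}{4} + \frac{21}{4} + \frac{21 o}{8}}{2} = - \frac{5 + \frac{21 o}{8}}{2} = - \frac{5}{2} - \frac{21 o}{16}$)
$\left(57769 + 66207\right) \left(245085 + U{\left(122,s{\left(-26,0 \right)} \right)}\right) = \left(57769 + 66207\right) \left(245085 - - \frac{253}{8}\right) = 123976 \left(245085 + \left(- \frac{5}{2} + \frac{273}{8}\right)\right) = 123976 \left(245085 + \frac{253}{8}\right) = 123976 \cdot \frac{1960933}{8} = 30388578701$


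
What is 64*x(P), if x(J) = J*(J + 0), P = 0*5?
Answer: 0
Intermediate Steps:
P = 0
x(J) = J**2 (x(J) = J*J = J**2)
64*x(P) = 64*0**2 = 64*0 = 0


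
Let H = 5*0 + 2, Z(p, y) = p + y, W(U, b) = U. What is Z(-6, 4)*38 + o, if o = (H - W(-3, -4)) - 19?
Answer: -90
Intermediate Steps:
H = 2 (H = 0 + 2 = 2)
o = -14 (o = (2 - 1*(-3)) - 19 = (2 + 3) - 19 = 5 - 19 = -14)
Z(-6, 4)*38 + o = (-6 + 4)*38 - 14 = -2*38 - 14 = -76 - 14 = -90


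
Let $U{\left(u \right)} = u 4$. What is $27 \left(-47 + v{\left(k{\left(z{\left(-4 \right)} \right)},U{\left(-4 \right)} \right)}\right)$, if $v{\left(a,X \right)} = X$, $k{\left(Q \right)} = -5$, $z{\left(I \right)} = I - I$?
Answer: $-1701$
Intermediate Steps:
$U{\left(u \right)} = 4 u$
$z{\left(I \right)} = 0$
$27 \left(-47 + v{\left(k{\left(z{\left(-4 \right)} \right)},U{\left(-4 \right)} \right)}\right) = 27 \left(-47 + 4 \left(-4\right)\right) = 27 \left(-47 - 16\right) = 27 \left(-63\right) = -1701$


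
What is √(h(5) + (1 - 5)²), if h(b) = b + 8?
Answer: √29 ≈ 5.3852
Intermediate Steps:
h(b) = 8 + b
√(h(5) + (1 - 5)²) = √((8 + 5) + (1 - 5)²) = √(13 + (-4)²) = √(13 + 16) = √29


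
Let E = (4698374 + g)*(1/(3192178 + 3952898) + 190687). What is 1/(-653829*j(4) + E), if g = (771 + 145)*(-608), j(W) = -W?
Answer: 1190846/940437914434405669 ≈ 1.2663e-12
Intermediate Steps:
g = -556928 (g = 916*(-608) = -556928)
E = 940434799995808333/1190846 (E = (4698374 - 556928)*(1/(3192178 + 3952898) + 190687) = 4141446*(1/7145076 + 190687) = 4141446*(1362473107213/7145076) = 940434799995808333/1190846 ≈ 7.8972e+11)
1/(-653829*j(4) + E) = 1/(-(-653829)*4 + 940434799995808333/1190846) = 1/(-653829*(-4) + 940434799995808333/1190846) = 1/(2615316 + 940434799995808333/1190846) = 1/(940437914434405669/1190846) = 1190846/940437914434405669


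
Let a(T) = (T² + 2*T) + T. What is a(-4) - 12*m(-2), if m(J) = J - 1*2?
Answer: 52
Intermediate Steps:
a(T) = T² + 3*T
m(J) = -2 + J (m(J) = J - 2 = -2 + J)
a(-4) - 12*m(-2) = -4*(3 - 4) - 12*(-2 - 2) = -4*(-1) - 12*(-4) = 4 + 48 = 52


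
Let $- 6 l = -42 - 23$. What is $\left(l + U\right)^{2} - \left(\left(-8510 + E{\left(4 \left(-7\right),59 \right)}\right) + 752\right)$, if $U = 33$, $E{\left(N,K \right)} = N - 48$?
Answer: $\frac{351193}{36} \approx 9755.4$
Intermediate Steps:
$E{\left(N,K \right)} = -48 + N$ ($E{\left(N,K \right)} = N - 48 = -48 + N$)
$l = \frac{65}{6}$ ($l = - \frac{-42 - 23}{6} = \left(- \frac{1}{6}\right) \left(-65\right) = \frac{65}{6} \approx 10.833$)
$\left(l + U\right)^{2} - \left(\left(-8510 + E{\left(4 \left(-7\right),59 \right)}\right) + 752\right) = \left(\frac{65}{6} + 33\right)^{2} - \left(\left(-8510 + \left(-48 + 4 \left(-7\right)\right)\right) + 752\right) = \left(\frac{263}{6}\right)^{2} - \left(\left(-8510 - 76\right) + 752\right) = \frac{69169}{36} - \left(\left(-8510 - 76\right) + 752\right) = \frac{69169}{36} - \left(-8586 + 752\right) = \frac{69169}{36} - -7834 = \frac{69169}{36} + 7834 = \frac{351193}{36}$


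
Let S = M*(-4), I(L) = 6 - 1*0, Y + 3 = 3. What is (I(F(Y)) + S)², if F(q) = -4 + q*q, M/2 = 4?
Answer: 676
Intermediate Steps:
Y = 0 (Y = -3 + 3 = 0)
M = 8 (M = 2*4 = 8)
F(q) = -4 + q²
I(L) = 6 (I(L) = 6 + 0 = 6)
S = -32 (S = 8*(-4) = -32)
(I(F(Y)) + S)² = (6 - 32)² = (-26)² = 676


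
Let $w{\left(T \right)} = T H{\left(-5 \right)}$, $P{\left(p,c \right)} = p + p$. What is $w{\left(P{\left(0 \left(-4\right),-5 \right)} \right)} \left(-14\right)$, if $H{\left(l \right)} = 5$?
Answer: $0$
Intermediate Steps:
$P{\left(p,c \right)} = 2 p$
$w{\left(T \right)} = 5 T$ ($w{\left(T \right)} = T 5 = 5 T$)
$w{\left(P{\left(0 \left(-4\right),-5 \right)} \right)} \left(-14\right) = 5 \cdot 2 \cdot 0 \left(-4\right) \left(-14\right) = 5 \cdot 2 \cdot 0 \left(-14\right) = 5 \cdot 0 \left(-14\right) = 0 \left(-14\right) = 0$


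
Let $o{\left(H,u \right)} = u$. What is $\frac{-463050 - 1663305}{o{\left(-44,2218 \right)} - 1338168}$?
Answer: $\frac{5523}{3470} \approx 1.5916$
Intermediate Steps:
$\frac{-463050 - 1663305}{o{\left(-44,2218 \right)} - 1338168} = \frac{-463050 - 1663305}{2218 - 1338168} = \frac{-463050 - 1663305}{-1335950} = \left(-2126355\right) \left(- \frac{1}{1335950}\right) = \frac{5523}{3470}$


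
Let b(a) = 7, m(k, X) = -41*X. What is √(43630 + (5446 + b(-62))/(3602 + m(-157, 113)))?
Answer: 3*√5152374043/1031 ≈ 208.87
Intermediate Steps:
√(43630 + (5446 + b(-62))/(3602 + m(-157, 113))) = √(43630 + (5446 + 7)/(3602 - 41*113)) = √(43630 + 5453/(3602 - 4633)) = √(43630 + 5453/(-1031)) = √(43630 + 5453*(-1/1031)) = √(43630 - 5453/1031) = √(44977077/1031) = 3*√5152374043/1031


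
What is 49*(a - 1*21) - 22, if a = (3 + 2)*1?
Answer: -806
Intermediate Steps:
a = 5 (a = 5*1 = 5)
49*(a - 1*21) - 22 = 49*(5 - 1*21) - 22 = 49*(5 - 21) - 22 = 49*(-16) - 22 = -784 - 22 = -806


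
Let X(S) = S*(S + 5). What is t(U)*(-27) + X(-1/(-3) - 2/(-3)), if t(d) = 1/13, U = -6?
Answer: 51/13 ≈ 3.9231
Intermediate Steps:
X(S) = S*(5 + S)
t(d) = 1/13
t(U)*(-27) + X(-1/(-3) - 2/(-3)) = (1/13)*(-27) + (-1/(-3) - 2/(-3))*(5 + (-1/(-3) - 2/(-3))) = -27/13 + (-1*(-⅓) - 2*(-⅓))*(5 + (-1*(-⅓) - 2*(-⅓))) = -27/13 + (⅓ + ⅔)*(5 + (⅓ + ⅔)) = -27/13 + 1*(5 + 1) = -27/13 + 1*6 = -27/13 + 6 = 51/13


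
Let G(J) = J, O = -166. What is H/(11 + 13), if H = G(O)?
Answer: -83/12 ≈ -6.9167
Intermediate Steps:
H = -166
H/(11 + 13) = -166/(11 + 13) = -166/24 = (1/24)*(-166) = -83/12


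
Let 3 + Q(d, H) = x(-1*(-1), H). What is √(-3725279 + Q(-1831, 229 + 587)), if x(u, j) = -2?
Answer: 2*I*√931321 ≈ 1930.1*I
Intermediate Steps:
Q(d, H) = -5 (Q(d, H) = -3 - 2 = -5)
√(-3725279 + Q(-1831, 229 + 587)) = √(-3725279 - 5) = √(-3725284) = 2*I*√931321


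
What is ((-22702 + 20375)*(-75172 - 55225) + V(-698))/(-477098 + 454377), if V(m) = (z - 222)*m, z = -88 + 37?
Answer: -303624373/22721 ≈ -13363.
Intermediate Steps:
z = -51
V(m) = -273*m (V(m) = (-51 - 222)*m = -273*m)
((-22702 + 20375)*(-75172 - 55225) + V(-698))/(-477098 + 454377) = ((-22702 + 20375)*(-75172 - 55225) - 273*(-698))/(-477098 + 454377) = (-2327*(-130397) + 190554)/(-22721) = (303433819 + 190554)*(-1/22721) = 303624373*(-1/22721) = -303624373/22721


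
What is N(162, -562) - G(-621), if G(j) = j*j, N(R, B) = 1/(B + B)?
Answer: -433460485/1124 ≈ -3.8564e+5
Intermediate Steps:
N(R, B) = 1/(2*B)
G(j) = j²
N(162, -562) - G(-621) = (½)/(-562) - 1*(-621)² = (½)*(-1/562) - 1*385641 = -1/1124 - 385641 = -433460485/1124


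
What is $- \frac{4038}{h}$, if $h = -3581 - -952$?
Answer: $\frac{4038}{2629} \approx 1.5359$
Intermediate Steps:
$h = -2629$ ($h = -3581 + 952 = -2629$)
$- \frac{4038}{h} = - \frac{4038}{-2629} = \left(-4038\right) \left(- \frac{1}{2629}\right) = \frac{4038}{2629}$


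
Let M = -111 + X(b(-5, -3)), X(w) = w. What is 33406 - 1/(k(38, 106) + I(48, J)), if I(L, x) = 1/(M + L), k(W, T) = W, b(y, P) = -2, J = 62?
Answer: 82479349/2469 ≈ 33406.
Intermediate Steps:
M = -113 (M = -111 - 2 = -113)
I(L, x) = 1/(-113 + L)
33406 - 1/(k(38, 106) + I(48, J)) = 33406 - 1/(38 + 1/(-113 + 48)) = 33406 - 1/(38 + 1/(-65)) = 33406 - 1/(38 - 1/65) = 33406 - 1/2469/65 = 33406 - 1*65/2469 = 33406 - 65/2469 = 82479349/2469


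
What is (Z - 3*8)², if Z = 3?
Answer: 441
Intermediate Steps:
(Z - 3*8)² = (3 - 3*8)² = (3 - 24)² = (-21)² = 441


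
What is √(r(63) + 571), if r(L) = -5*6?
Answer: √541 ≈ 23.259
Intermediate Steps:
r(L) = -30
√(r(63) + 571) = √(-30 + 571) = √541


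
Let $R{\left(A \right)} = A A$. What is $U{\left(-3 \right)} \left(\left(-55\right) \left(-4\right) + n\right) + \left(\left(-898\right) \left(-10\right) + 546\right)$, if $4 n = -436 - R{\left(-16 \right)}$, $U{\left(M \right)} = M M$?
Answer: $9949$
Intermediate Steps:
$R{\left(A \right)} = A^{2}$
$U{\left(M \right)} = M^{2}$
$n = -173$ ($n = \frac{-436 - \left(-16\right)^{2}}{4} = \frac{-436 - 256}{4} = \frac{1}{4} \left(-692\right) = -173$)
$U{\left(-3 \right)} \left(\left(-55\right) \left(-4\right) + n\right) + \left(\left(-898\right) \left(-10\right) + 546\right) = \left(-3\right)^{2} \left(\left(-55\right) \left(-4\right) - 173\right) + \left(\left(-898\right) \left(-10\right) + 546\right) = 9 \left(220 - 173\right) + \left(8980 + 546\right) = 9 \cdot 47 + 9526 = 423 + 9526 = 9949$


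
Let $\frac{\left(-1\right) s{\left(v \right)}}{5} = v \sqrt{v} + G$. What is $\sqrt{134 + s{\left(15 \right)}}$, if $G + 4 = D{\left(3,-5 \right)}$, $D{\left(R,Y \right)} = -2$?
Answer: $\sqrt{164 - 75 \sqrt{15}} \approx 11.246 i$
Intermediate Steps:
$G = -6$ ($G = -4 - 2 = -6$)
$s{\left(v \right)} = 30 - 5 v^{\frac{3}{2}}$ ($s{\left(v \right)} = - 5 \left(v \sqrt{v} - 6\right) = - 5 \left(v^{\frac{3}{2}} - 6\right) = - 5 \left(-6 + v^{\frac{3}{2}}\right) = 30 - 5 v^{\frac{3}{2}}$)
$\sqrt{134 + s{\left(15 \right)}} = \sqrt{134 + \left(30 - 5 \cdot 15^{\frac{3}{2}}\right)} = \sqrt{134 + \left(30 - 5 \cdot 15 \sqrt{15}\right)} = \sqrt{134 + \left(30 - 75 \sqrt{15}\right)} = \sqrt{164 - 75 \sqrt{15}}$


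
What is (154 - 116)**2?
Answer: 1444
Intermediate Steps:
(154 - 116)**2 = 38**2 = 1444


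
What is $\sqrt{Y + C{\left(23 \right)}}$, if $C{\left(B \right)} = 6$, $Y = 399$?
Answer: $9 \sqrt{5} \approx 20.125$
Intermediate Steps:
$\sqrt{Y + C{\left(23 \right)}} = \sqrt{399 + 6} = \sqrt{405} = 9 \sqrt{5}$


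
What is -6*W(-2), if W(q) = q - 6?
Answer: 48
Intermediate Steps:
W(q) = -6 + q
-6*W(-2) = -6*(-6 - 2) = -6*(-8) = 48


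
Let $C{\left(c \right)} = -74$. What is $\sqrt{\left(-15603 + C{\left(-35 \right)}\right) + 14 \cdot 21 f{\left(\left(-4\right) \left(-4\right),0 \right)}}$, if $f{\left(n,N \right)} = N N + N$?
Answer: $i \sqrt{15677} \approx 125.21 i$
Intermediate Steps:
$f{\left(n,N \right)} = N + N^{2}$ ($f{\left(n,N \right)} = N^{2} + N = N + N^{2}$)
$\sqrt{\left(-15603 + C{\left(-35 \right)}\right) + 14 \cdot 21 f{\left(\left(-4\right) \left(-4\right),0 \right)}} = \sqrt{\left(-15603 - 74\right) + 14 \cdot 21 \cdot 0 \left(1 + 0\right)} = \sqrt{-15677 + 294 \cdot 0 \cdot 1} = \sqrt{-15677 + 294 \cdot 0} = \sqrt{-15677 + 0} = \sqrt{-15677} = i \sqrt{15677}$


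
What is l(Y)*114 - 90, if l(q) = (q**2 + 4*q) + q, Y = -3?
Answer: -774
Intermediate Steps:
l(q) = q**2 + 5*q
l(Y)*114 - 90 = -3*(5 - 3)*114 - 90 = -3*2*114 - 90 = -6*114 - 90 = -684 - 90 = -774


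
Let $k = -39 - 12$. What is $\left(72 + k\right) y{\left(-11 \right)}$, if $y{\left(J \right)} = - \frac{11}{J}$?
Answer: $21$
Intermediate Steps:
$k = -51$
$\left(72 + k\right) y{\left(-11 \right)} = \left(72 - 51\right) \left(- \frac{11}{-11}\right) = 21 \left(\left(-11\right) \left(- \frac{1}{11}\right)\right) = 21 \cdot 1 = 21$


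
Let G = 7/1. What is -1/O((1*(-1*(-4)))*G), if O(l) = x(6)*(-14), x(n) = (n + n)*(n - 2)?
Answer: 1/672 ≈ 0.0014881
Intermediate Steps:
G = 7 (G = 7*1 = 7)
x(n) = 2*n*(-2 + n) (x(n) = (2*n)*(-2 + n) = 2*n*(-2 + n))
O(l) = -672 (O(l) = (2*6*(-2 + 6))*(-14) = (2*6*4)*(-14) = 48*(-14) = -672)
-1/O((1*(-1*(-4)))*G) = -1/(-672) = -1*(-1/672) = 1/672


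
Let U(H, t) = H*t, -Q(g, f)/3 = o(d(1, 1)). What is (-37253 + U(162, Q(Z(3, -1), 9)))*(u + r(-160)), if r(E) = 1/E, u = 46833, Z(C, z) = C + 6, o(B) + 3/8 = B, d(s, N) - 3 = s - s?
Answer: -230965338617/128 ≈ -1.8044e+9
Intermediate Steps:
d(s, N) = 3 (d(s, N) = 3 + (s - s) = 3 + 0 = 3)
o(B) = -3/8 + B
Z(C, z) = 6 + C
Q(g, f) = -63/8 (Q(g, f) = -3*(-3/8 + 3) = -3*21/8 = -63/8)
(-37253 + U(162, Q(Z(3, -1), 9)))*(u + r(-160)) = (-37253 + 162*(-63/8))*(46833 + 1/(-160)) = (-37253 - 5103/4)*(46833 - 1/160) = -154115/4*7493279/160 = -230965338617/128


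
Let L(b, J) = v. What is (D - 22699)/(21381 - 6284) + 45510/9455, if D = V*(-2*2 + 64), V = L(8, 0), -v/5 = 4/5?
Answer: 3033395/920917 ≈ 3.2939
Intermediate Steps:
v = -4 (v = -20/5 = -5*⅘ = -4)
L(b, J) = -4
V = -4
D = -240 (D = -4*(-2*2 + 64) = -4*(-4 + 64) = -4*60 = -240)
(D - 22699)/(21381 - 6284) + 45510/9455 = (-240 - 22699)/(21381 - 6284) + 45510/9455 = -22939/15097 + 45510*(1/9455) = -22939*1/15097 + 9102/1891 = -22939/15097 + 9102/1891 = 3033395/920917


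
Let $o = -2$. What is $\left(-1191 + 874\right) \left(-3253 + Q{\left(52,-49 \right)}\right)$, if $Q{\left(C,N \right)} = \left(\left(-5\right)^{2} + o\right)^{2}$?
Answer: $863508$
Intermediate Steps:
$Q{\left(C,N \right)} = 529$ ($Q{\left(C,N \right)} = \left(\left(-5\right)^{2} - 2\right)^{2} = \left(25 - 2\right)^{2} = 23^{2} = 529$)
$\left(-1191 + 874\right) \left(-3253 + Q{\left(52,-49 \right)}\right) = \left(-1191 + 874\right) \left(-3253 + 529\right) = \left(-317\right) \left(-2724\right) = 863508$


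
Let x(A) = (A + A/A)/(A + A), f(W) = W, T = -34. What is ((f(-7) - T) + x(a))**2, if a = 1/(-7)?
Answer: 576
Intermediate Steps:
a = -1/7 ≈ -0.14286
x(A) = (1 + A)/(2*A) (x(A) = (A + 1)/((2*A)) = (1 + A)*(1/(2*A)) = (1 + A)/(2*A))
((f(-7) - T) + x(a))**2 = ((-7 - 1*(-34)) + (1 - 1/7)/(2*(-1/7)))**2 = ((-7 + 34) + (1/2)*(-7)*(6/7))**2 = (27 - 3)**2 = 24**2 = 576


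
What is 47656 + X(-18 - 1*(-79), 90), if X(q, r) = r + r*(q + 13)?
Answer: 54406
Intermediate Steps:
X(q, r) = r + r*(13 + q)
47656 + X(-18 - 1*(-79), 90) = 47656 + 90*(14 + (-18 - 1*(-79))) = 47656 + 90*(14 + (-18 + 79)) = 47656 + 90*(14 + 61) = 47656 + 90*75 = 47656 + 6750 = 54406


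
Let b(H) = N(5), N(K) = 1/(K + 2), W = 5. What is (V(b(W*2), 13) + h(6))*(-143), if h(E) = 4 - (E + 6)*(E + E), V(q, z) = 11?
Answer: 18447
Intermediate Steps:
N(K) = 1/(2 + K)
b(H) = ⅐ (b(H) = 1/(2 + 5) = 1/7 = ⅐)
h(E) = 4 - 2*E*(6 + E) (h(E) = 4 - (6 + E)*2*E = 4 - 2*E*(6 + E))
(V(b(W*2), 13) + h(6))*(-143) = (11 + (4 - 12*6 - 2*6²))*(-143) = (11 + (4 - 72 - 2*36))*(-143) = (11 + (4 - 72 - 72))*(-143) = (11 - 140)*(-143) = -129*(-143) = 18447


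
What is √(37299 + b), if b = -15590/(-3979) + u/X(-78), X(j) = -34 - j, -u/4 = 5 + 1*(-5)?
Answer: √590596249469/3979 ≈ 193.14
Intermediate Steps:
u = 0 (u = -4*(5 + 1*(-5)) = -4*(5 - 5) = -4*0 = 0)
b = 15590/3979 (b = -15590/(-3979) + 0/(-34 - 1*(-78)) = -15590*(-1/3979) + 0/(-34 + 78) = 15590/3979 + 0/44 = 15590/3979 + 0*(1/44) = 15590/3979 + 0 = 15590/3979 ≈ 3.9181)
√(37299 + b) = √(37299 + 15590/3979) = √(148428311/3979) = √590596249469/3979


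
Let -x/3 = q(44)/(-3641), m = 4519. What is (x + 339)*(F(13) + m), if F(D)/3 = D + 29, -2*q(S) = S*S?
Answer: 519984525/331 ≈ 1.5710e+6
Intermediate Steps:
q(S) = -S²/2 (q(S) = -S*S/2 = -S²/2)
F(D) = 87 + 3*D (F(D) = 3*(D + 29) = 3*(29 + D) = 87 + 3*D)
x = -264/331 (x = -3*(-½*44²)/(-3641) = -3*(-½*1936)*(-1)/3641 = -(-2904)*(-1)/3641 = -3*88/331 = -264/331 ≈ -0.79758)
(x + 339)*(F(13) + m) = (-264/331 + 339)*((87 + 3*13) + 4519) = 111945*((87 + 39) + 4519)/331 = 111945*(126 + 4519)/331 = (111945/331)*4645 = 519984525/331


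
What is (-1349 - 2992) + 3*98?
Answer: -4047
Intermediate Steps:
(-1349 - 2992) + 3*98 = -4341 + 294 = -4047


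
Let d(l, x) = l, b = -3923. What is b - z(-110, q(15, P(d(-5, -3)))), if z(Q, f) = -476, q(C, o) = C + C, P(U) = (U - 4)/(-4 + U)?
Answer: -3447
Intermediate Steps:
P(U) = 1 (P(U) = (-4 + U)/(-4 + U) = 1)
q(C, o) = 2*C
b - z(-110, q(15, P(d(-5, -3)))) = -3923 - 1*(-476) = -3923 + 476 = -3447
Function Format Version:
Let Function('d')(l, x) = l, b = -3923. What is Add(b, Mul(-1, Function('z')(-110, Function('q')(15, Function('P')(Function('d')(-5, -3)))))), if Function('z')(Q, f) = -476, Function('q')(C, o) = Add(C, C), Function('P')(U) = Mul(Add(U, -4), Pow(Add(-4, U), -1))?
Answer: -3447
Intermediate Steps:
Function('P')(U) = 1 (Function('P')(U) = Mul(Add(-4, U), Pow(Add(-4, U), -1)) = 1)
Function('q')(C, o) = Mul(2, C)
Add(b, Mul(-1, Function('z')(-110, Function('q')(15, Function('P')(Function('d')(-5, -3)))))) = Add(-3923, Mul(-1, -476)) = Add(-3923, 476) = -3447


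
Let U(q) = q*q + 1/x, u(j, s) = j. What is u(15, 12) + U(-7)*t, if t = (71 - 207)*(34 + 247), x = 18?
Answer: -16872229/9 ≈ -1.8747e+6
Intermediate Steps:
t = -38216 (t = -136*281 = -38216)
U(q) = 1/18 + q**2 (U(q) = q*q + 1/18 = q**2 + 1/18 = 1/18 + q**2)
u(15, 12) + U(-7)*t = 15 + (1/18 + (-7)**2)*(-38216) = 15 + (1/18 + 49)*(-38216) = 15 + (883/18)*(-38216) = 15 - 16872364/9 = -16872229/9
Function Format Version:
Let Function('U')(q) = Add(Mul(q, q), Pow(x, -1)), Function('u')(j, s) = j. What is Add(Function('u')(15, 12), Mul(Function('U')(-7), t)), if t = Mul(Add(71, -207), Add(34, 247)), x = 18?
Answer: Rational(-16872229, 9) ≈ -1.8747e+6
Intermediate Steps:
t = -38216 (t = Mul(-136, 281) = -38216)
Function('U')(q) = Add(Rational(1, 18), Pow(q, 2)) (Function('U')(q) = Add(Mul(q, q), Pow(18, -1)) = Add(Pow(q, 2), Rational(1, 18)) = Add(Rational(1, 18), Pow(q, 2)))
Add(Function('u')(15, 12), Mul(Function('U')(-7), t)) = Add(15, Mul(Add(Rational(1, 18), Pow(-7, 2)), -38216)) = Add(15, Mul(Add(Rational(1, 18), 49), -38216)) = Add(15, Mul(Rational(883, 18), -38216)) = Add(15, Rational(-16872364, 9)) = Rational(-16872229, 9)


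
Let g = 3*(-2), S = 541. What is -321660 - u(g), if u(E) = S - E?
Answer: -322207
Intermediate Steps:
g = -6
u(E) = 541 - E
-321660 - u(g) = -321660 - (541 - 1*(-6)) = -321660 - (541 + 6) = -321660 - 1*547 = -321660 - 547 = -322207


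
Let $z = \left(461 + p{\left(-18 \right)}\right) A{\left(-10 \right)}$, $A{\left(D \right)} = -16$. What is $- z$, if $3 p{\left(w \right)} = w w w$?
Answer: $-23728$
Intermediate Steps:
$p{\left(w \right)} = \frac{w^{3}}{3}$ ($p{\left(w \right)} = \frac{w w w}{3} = \frac{w^{2} w}{3} = \frac{w^{3}}{3}$)
$z = 23728$ ($z = \left(461 + \frac{\left(-18\right)^{3}}{3}\right) \left(-16\right) = \left(461 + \frac{1}{3} \left(-5832\right)\right) \left(-16\right) = \left(461 - 1944\right) \left(-16\right) = \left(-1483\right) \left(-16\right) = 23728$)
$- z = \left(-1\right) 23728 = -23728$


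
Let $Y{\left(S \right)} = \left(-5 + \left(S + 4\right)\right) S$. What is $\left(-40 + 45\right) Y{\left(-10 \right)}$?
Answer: $550$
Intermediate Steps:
$Y{\left(S \right)} = S \left(-1 + S\right)$ ($Y{\left(S \right)} = \left(-5 + \left(4 + S\right)\right) S = \left(-1 + S\right) S = S \left(-1 + S\right)$)
$\left(-40 + 45\right) Y{\left(-10 \right)} = \left(-40 + 45\right) \left(- 10 \left(-1 - 10\right)\right) = 5 \left(\left(-10\right) \left(-11\right)\right) = 5 \cdot 110 = 550$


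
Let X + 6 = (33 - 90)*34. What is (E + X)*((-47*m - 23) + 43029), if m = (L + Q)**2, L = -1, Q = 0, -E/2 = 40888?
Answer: -3596527480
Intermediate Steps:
E = -81776 (E = -2*40888 = -81776)
X = -1944 (X = -6 + (33 - 90)*34 = -6 - 57*34 = -6 - 1938 = -1944)
m = 1 (m = (-1 + 0)**2 = (-1)**2 = 1)
(E + X)*((-47*m - 23) + 43029) = (-81776 - 1944)*((-47*1 - 23) + 43029) = -83720*((-47 - 23) + 43029) = -83720*(-70 + 43029) = -83720*42959 = -3596527480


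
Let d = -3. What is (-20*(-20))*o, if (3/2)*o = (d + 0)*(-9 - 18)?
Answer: 21600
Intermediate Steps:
o = 54 (o = 2*((-3 + 0)*(-9 - 18))/3 = 2*(-3*(-27))/3 = (2/3)*81 = 54)
(-20*(-20))*o = -20*(-20)*54 = 400*54 = 21600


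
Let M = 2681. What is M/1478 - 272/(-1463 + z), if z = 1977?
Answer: 488009/379846 ≈ 1.2848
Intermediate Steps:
M/1478 - 272/(-1463 + z) = 2681/1478 - 272/(-1463 + 1977) = 2681*(1/1478) - 272/514 = 2681/1478 - 272*1/514 = 2681/1478 - 136/257 = 488009/379846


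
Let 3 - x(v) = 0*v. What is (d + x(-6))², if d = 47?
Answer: 2500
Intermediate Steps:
x(v) = 3 (x(v) = 3 - 0*v = 3 - 1*0 = 3 + 0 = 3)
(d + x(-6))² = (47 + 3)² = 50² = 2500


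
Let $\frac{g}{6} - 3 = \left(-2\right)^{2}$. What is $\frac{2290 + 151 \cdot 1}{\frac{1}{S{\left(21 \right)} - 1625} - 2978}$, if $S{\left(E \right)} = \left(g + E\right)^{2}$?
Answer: $- \frac{5721704}{6980431} \approx -0.81968$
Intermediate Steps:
$g = 42$ ($g = 18 + 6 \left(-2\right)^{2} = 18 + 6 \cdot 4 = 18 + 24 = 42$)
$S{\left(E \right)} = \left(42 + E\right)^{2}$
$\frac{2290 + 151 \cdot 1}{\frac{1}{S{\left(21 \right)} - 1625} - 2978} = \frac{2290 + 151 \cdot 1}{\frac{1}{\left(42 + 21\right)^{2} - 1625} - 2978} = \frac{2290 + 151}{\frac{1}{63^{2} - 1625} - 2978} = \frac{2441}{\frac{1}{3969 - 1625} - 2978} = \frac{2441}{\frac{1}{2344} - 2978} = \frac{2441}{- \frac{6980431}{2344}} = 2441 \left(- \frac{2344}{6980431}\right) = - \frac{5721704}{6980431}$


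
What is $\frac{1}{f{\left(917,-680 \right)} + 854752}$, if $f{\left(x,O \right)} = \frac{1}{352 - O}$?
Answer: $\frac{1032}{882104065} \approx 1.1699 \cdot 10^{-6}$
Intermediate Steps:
$\frac{1}{f{\left(917,-680 \right)} + 854752} = \frac{1}{- \frac{1}{-352 - 680} + 854752} = \frac{1}{- \frac{1}{-1032} + 854752} = \frac{1}{\left(-1\right) \left(- \frac{1}{1032}\right) + 854752} = \frac{1}{\frac{1}{1032} + 854752} = \frac{1}{\frac{882104065}{1032}} = \frac{1032}{882104065}$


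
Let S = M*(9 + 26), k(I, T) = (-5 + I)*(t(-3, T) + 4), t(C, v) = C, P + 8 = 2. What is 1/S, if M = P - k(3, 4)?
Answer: -1/140 ≈ -0.0071429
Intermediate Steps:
P = -6 (P = -8 + 2 = -6)
k(I, T) = -5 + I (k(I, T) = (-5 + I)*(-3 + 4) = (-5 + I)*1 = -5 + I)
M = -4 (M = -6 - (-5 + 3) = -6 - 1*(-2) = -6 + 2 = -4)
S = -140 (S = -4*(9 + 26) = -4*35 = -140)
1/S = 1/(-140) = -1/140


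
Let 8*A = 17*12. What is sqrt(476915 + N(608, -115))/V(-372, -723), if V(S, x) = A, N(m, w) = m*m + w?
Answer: 16*sqrt(13226)/51 ≈ 36.080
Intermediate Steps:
N(m, w) = w + m**2 (N(m, w) = m**2 + w = w + m**2)
A = 51/2 (A = (17*12)/8 = (1/8)*204 = 51/2 ≈ 25.500)
V(S, x) = 51/2
sqrt(476915 + N(608, -115))/V(-372, -723) = sqrt(476915 + (-115 + 608**2))/(51/2) = sqrt(476915 + (-115 + 369664))*(2/51) = sqrt(476915 + 369549)*(2/51) = sqrt(846464)*(2/51) = (8*sqrt(13226))*(2/51) = 16*sqrt(13226)/51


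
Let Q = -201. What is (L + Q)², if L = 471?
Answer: 72900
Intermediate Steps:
(L + Q)² = (471 - 201)² = 270² = 72900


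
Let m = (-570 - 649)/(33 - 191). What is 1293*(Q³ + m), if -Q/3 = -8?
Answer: 2825736423/158 ≈ 1.7884e+7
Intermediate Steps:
Q = 24 (Q = -3*(-8) = 24)
m = 1219/158 (m = -1219/(-158) = -1219*(-1/158) = 1219/158 ≈ 7.7152)
1293*(Q³ + m) = 1293*(24³ + 1219/158) = 1293*(13824 + 1219/158) = 1293*(2185411/158) = 2825736423/158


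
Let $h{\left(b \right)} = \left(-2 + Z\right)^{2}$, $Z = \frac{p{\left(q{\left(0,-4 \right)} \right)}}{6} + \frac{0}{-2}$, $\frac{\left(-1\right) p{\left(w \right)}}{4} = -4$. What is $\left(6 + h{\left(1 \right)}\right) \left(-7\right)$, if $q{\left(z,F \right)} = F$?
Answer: $- \frac{406}{9} \approx -45.111$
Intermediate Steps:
$p{\left(w \right)} = 16$ ($p{\left(w \right)} = \left(-4\right) \left(-4\right) = 16$)
$Z = \frac{8}{3}$ ($Z = \frac{16}{6} + \frac{0}{-2} = 16 \cdot \frac{1}{6} + 0 \left(- \frac{1}{2}\right) = \frac{8}{3} + 0 = \frac{8}{3} \approx 2.6667$)
$h{\left(b \right)} = \frac{4}{9}$ ($h{\left(b \right)} = \left(-2 + \frac{8}{3}\right)^{2} = \left(\frac{2}{3}\right)^{2} = \frac{4}{9}$)
$\left(6 + h{\left(1 \right)}\right) \left(-7\right) = \left(6 + \frac{4}{9}\right) \left(-7\right) = \frac{58}{9} \left(-7\right) = - \frac{406}{9}$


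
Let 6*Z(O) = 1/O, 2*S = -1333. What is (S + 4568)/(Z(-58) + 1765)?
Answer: 1357722/614219 ≈ 2.2105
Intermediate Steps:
S = -1333/2 (S = (1/2)*(-1333) = -1333/2 ≈ -666.50)
Z(O) = 1/(6*O)
(S + 4568)/(Z(-58) + 1765) = (-1333/2 + 4568)/((1/6)/(-58) + 1765) = 7803/(2*((1/6)*(-1/58) + 1765)) = 7803/(2*(-1/348 + 1765)) = 7803/(2*(614219/348)) = (7803/2)*(348/614219) = 1357722/614219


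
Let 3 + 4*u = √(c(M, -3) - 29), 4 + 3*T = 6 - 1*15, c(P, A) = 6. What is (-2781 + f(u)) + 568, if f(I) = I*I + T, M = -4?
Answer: -53237/24 - 3*I*√23/8 ≈ -2218.2 - 1.7984*I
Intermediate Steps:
T = -13/3 (T = -4/3 + (6 - 1*15)/3 = -4/3 + (6 - 15)/3 = -4/3 + (⅓)*(-9) = -4/3 - 3 = -13/3 ≈ -4.3333)
u = -¾ + I*√23/4 (u = -¾ + √(6 - 29)/4 = -¾ + √(-23)/4 = -¾ + (I*√23)/4 = -¾ + I*√23/4 ≈ -0.75 + 1.199*I)
f(I) = -13/3 + I² (f(I) = I*I - 13/3 = I² - 13/3 = -13/3 + I²)
(-2781 + f(u)) + 568 = (-2781 + (-13/3 + (-¾ + I*√23/4)²)) + 568 = (-8356/3 + (-¾ + I*√23/4)²) + 568 = -6652/3 + (-¾ + I*√23/4)²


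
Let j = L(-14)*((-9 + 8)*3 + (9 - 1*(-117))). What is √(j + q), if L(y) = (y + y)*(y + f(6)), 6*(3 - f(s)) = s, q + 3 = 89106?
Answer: √130431 ≈ 361.15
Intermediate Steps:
q = 89103 (q = -3 + 89106 = 89103)
f(s) = 3 - s/6
L(y) = 2*y*(2 + y) (L(y) = (y + y)*(y + (3 - ⅙*6)) = (2*y)*(y + (3 - 1)) = (2*y)*(y + 2) = (2*y)*(2 + y) = 2*y*(2 + y))
j = 41328 (j = (2*(-14)*(2 - 14))*((-9 + 8)*3 + (9 - 1*(-117))) = (2*(-14)*(-12))*(-1*3 + (9 + 117)) = 336*(-3 + 126) = 336*123 = 41328)
√(j + q) = √(41328 + 89103) = √130431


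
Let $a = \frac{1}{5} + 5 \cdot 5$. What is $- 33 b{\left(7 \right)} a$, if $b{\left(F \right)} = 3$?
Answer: $- \frac{12474}{5} \approx -2494.8$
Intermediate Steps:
$a = \frac{126}{5}$ ($a = \frac{1}{5} + 25 = \frac{126}{5} \approx 25.2$)
$- 33 b{\left(7 \right)} a = \left(-33\right) 3 \cdot \frac{126}{5} = \left(-99\right) \frac{126}{5} = - \frac{12474}{5}$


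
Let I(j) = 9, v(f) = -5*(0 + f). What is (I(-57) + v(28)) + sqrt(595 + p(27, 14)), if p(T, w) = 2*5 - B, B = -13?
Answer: -131 + sqrt(618) ≈ -106.14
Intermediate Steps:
v(f) = -5*f
p(T, w) = 23 (p(T, w) = 2*5 - 1*(-13) = 10 + 13 = 23)
(I(-57) + v(28)) + sqrt(595 + p(27, 14)) = (9 - 5*28) + sqrt(595 + 23) = (9 - 140) + sqrt(618) = -131 + sqrt(618)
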